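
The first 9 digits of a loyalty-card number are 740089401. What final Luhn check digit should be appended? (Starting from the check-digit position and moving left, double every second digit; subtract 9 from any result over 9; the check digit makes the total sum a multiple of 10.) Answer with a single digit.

5

Partial digits right→left: 1 0 4 9 8 0 0 4 7
Double every second digit counting from the check-digit position (so the 1st, 3rd, 5th, ... of the partial from the right).
  doubled (with −9 where >9): 2 8 7 0 5 → sum 22
  kept as-is: 0 9 0 4 → sum 13
Total = 22 + 13 = 35.
Check digit = (10 − (35 mod 10)) mod 10 = 5.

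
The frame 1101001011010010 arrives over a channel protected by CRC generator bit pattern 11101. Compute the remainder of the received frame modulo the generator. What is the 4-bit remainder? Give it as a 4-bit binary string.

Modulo-2 division of 1101001011010010 by 11101:
  pos 0: 11010 XOR 11101 = 00111
  pos 2: 11101 XOR 11101 = 00000
  pos 8: 11010 XOR 11101 = 00111
  pos 10: 11101 XOR 11101 = 00000
Remainder = 0000 (zero — the frame passes the CRC check).

0000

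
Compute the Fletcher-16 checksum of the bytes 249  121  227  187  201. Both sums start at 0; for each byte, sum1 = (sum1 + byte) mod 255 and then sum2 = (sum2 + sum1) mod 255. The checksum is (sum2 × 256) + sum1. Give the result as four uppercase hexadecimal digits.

Running sums (mod 255):
  after byte 0 (249): sum1=249, sum2=249
  after byte 1 (121): sum1=115, sum2=109
  after byte 2 (227): sum1=87, sum2=196
  after byte 3 (187): sum1=19, sum2=215
  after byte 4 (201): sum1=220, sum2=180
Checksum = sum2·256 + sum1 = 180·256 + 220 = 46300 = 0xB4DC.

B4DC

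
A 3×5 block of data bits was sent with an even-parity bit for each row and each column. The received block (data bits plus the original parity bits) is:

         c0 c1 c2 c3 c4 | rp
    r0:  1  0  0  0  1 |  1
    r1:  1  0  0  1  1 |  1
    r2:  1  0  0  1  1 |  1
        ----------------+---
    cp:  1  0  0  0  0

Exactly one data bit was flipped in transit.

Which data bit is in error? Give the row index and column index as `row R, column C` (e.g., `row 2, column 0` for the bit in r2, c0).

row 0, column 4

Recompute each row's even parity and compare to rp:
  r0: data parity 0, sent rp 1 → mismatch
  r1: data parity 1, sent rp 1 → ok
  r2: data parity 1, sent rp 1 → ok
Recompute each column's even parity and compare to cp:
  c0: data parity 1, sent cp 1 → ok
  c1: data parity 0, sent cp 0 → ok
  c2: data parity 0, sent cp 0 → ok
  c3: data parity 0, sent cp 0 → ok
  c4: data parity 1, sent cp 0 → mismatch
Exactly one row (r0) and one column (c4) fail → the flipped bit is at their intersection.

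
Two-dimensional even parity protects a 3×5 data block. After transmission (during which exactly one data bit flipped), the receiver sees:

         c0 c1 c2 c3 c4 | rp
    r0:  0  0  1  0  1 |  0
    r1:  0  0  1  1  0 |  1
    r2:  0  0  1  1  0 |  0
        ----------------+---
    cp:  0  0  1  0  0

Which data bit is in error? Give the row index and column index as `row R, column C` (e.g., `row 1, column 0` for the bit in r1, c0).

Recompute each row's even parity and compare to rp:
  r0: data parity 0, sent rp 0 → ok
  r1: data parity 0, sent rp 1 → mismatch
  r2: data parity 0, sent rp 0 → ok
Recompute each column's even parity and compare to cp:
  c0: data parity 0, sent cp 0 → ok
  c1: data parity 0, sent cp 0 → ok
  c2: data parity 1, sent cp 1 → ok
  c3: data parity 0, sent cp 0 → ok
  c4: data parity 1, sent cp 0 → mismatch
Exactly one row (r1) and one column (c4) fail → the flipped bit is at their intersection.

row 1, column 4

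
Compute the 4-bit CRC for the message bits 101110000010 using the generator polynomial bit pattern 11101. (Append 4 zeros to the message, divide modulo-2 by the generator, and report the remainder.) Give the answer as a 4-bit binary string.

Append 4 zeros: 1011100000100000. Divide by 11101 (XOR where the leading bit is 1):
  pos 0: 10111 XOR 11101 = 01010
  pos 1: 10100 XOR 11101 = 01001
  pos 2: 10010 XOR 11101 = 01111
  pos 3: 11110 XOR 11101 = 00011
  pos 6: 11001 XOR 11101 = 00100
  pos 8: 10000 XOR 11101 = 01101
  pos 9: 11010 XOR 11101 = 00111
  pos 11: 11100 XOR 11101 = 00001
Remainder (last 4 bits) = 0001. This is the CRC / FCS.

0001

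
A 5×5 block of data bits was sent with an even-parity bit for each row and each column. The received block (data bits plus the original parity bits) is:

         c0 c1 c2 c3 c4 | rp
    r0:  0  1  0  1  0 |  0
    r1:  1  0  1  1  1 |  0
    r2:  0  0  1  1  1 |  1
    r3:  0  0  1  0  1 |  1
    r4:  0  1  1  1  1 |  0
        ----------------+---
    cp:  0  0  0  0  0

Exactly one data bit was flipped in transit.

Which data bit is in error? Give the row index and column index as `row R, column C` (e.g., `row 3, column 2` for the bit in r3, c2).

row 3, column 0

Recompute each row's even parity and compare to rp:
  r0: data parity 0, sent rp 0 → ok
  r1: data parity 0, sent rp 0 → ok
  r2: data parity 1, sent rp 1 → ok
  r3: data parity 0, sent rp 1 → mismatch
  r4: data parity 0, sent rp 0 → ok
Recompute each column's even parity and compare to cp:
  c0: data parity 1, sent cp 0 → mismatch
  c1: data parity 0, sent cp 0 → ok
  c2: data parity 0, sent cp 0 → ok
  c3: data parity 0, sent cp 0 → ok
  c4: data parity 0, sent cp 0 → ok
Exactly one row (r3) and one column (c0) fail → the flipped bit is at their intersection.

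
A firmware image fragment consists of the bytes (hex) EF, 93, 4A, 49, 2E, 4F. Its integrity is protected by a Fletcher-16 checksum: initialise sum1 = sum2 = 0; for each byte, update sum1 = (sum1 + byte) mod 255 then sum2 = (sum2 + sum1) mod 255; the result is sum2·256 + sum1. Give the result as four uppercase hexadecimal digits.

Running sums (mod 255):
  after byte 0 (EF): sum1=239, sum2=239
  after byte 1 (93): sum1=131, sum2=115
  after byte 2 (4A): sum1=205, sum2=65
  after byte 3 (49): sum1=23, sum2=88
  after byte 4 (2E): sum1=69, sum2=157
  after byte 5 (4F): sum1=148, sum2=50
Checksum = sum2·256 + sum1 = 50·256 + 148 = 12948 = 0x3294.

3294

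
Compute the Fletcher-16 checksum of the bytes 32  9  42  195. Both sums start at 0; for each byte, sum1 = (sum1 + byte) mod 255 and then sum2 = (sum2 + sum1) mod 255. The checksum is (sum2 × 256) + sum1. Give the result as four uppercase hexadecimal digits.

B317

Running sums (mod 255):
  after byte 0 (32): sum1=32, sum2=32
  after byte 1 (9): sum1=41, sum2=73
  after byte 2 (42): sum1=83, sum2=156
  after byte 3 (195): sum1=23, sum2=179
Checksum = sum2·256 + sum1 = 179·256 + 23 = 45847 = 0xB317.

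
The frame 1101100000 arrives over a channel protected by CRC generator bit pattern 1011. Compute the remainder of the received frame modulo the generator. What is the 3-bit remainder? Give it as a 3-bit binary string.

Modulo-2 division of 1101100000 by 1011:
  pos 0: 1101 XOR 1011 = 0110
  pos 1: 1101 XOR 1011 = 0110
  pos 2: 1100 XOR 1011 = 0111
  pos 3: 1110 XOR 1011 = 0101
  pos 4: 1010 XOR 1011 = 0001
Remainder = 100 (nonzero — an error is detected).

100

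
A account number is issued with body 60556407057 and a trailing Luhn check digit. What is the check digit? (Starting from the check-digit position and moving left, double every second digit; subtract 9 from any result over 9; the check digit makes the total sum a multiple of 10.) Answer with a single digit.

Partial digits right→left: 7 5 0 7 0 4 6 5 5 0 6
Double every second digit counting from the check-digit position (so the 1st, 3rd, 5th, ... of the partial from the right).
  doubled (with −9 where >9): 5 0 0 3 1 3 → sum 12
  kept as-is: 5 7 4 5 0 → sum 21
Total = 12 + 21 = 33.
Check digit = (10 − (33 mod 10)) mod 10 = 7.

7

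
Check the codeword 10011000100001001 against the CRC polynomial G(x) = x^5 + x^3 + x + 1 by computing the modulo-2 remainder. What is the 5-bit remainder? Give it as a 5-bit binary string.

Modulo-2 division of 10011000100001001 by 101011:
  pos 0: 100110 XOR 101011 = 001101
  pos 2: 110100 XOR 101011 = 011111
  pos 3: 111111 XOR 101011 = 010100
  pos 4: 101000 XOR 101011 = 000011
  pos 8: 110001 XOR 101011 = 011010
  pos 9: 110100 XOR 101011 = 011111
  pos 10: 111110 XOR 101011 = 010101
  pos 11: 101011 XOR 101011 = 000000
Remainder = 00000 (zero — the frame passes the CRC check).

00000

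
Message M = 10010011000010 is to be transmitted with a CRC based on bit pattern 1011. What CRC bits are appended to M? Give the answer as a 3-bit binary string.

Append 3 zeros: 10010011000010000. Divide by 1011 (XOR where the leading bit is 1):
  pos 0: 1001 XOR 1011 = 0010
  pos 2: 1000 XOR 1011 = 0011
  pos 4: 1111 XOR 1011 = 0100
  pos 5: 1000 XOR 1011 = 0011
  pos 7: 1100 XOR 1011 = 0111
  pos 8: 1110 XOR 1011 = 0101
  pos 9: 1011 XOR 1011 = 0000
Remainder (last 3 bits) = 000. This is the CRC / FCS.

000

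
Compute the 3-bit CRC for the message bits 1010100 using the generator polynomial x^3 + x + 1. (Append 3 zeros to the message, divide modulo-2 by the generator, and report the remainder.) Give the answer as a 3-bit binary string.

010

Append 3 zeros: 1010100000. Divide by 1011 (XOR where the leading bit is 1):
  pos 0: 1010 XOR 1011 = 0001
  pos 3: 1100 XOR 1011 = 0111
  pos 4: 1110 XOR 1011 = 0101
  pos 5: 1010 XOR 1011 = 0001
Remainder (last 3 bits) = 010. This is the CRC / FCS.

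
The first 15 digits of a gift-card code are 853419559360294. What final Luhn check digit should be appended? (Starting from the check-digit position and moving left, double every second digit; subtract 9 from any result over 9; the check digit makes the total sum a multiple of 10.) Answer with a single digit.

Partial digits right→left: 4 9 2 0 6 3 9 5 5 9 1 4 3 5 8
Double every second digit counting from the check-digit position (so the 1st, 3rd, 5th, ... of the partial from the right).
  doubled (with −9 where >9): 8 4 3 9 1 2 6 7 → sum 40
  kept as-is: 9 0 3 5 9 4 5 → sum 35
Total = 40 + 35 = 75.
Check digit = (10 − (75 mod 10)) mod 10 = 5.

5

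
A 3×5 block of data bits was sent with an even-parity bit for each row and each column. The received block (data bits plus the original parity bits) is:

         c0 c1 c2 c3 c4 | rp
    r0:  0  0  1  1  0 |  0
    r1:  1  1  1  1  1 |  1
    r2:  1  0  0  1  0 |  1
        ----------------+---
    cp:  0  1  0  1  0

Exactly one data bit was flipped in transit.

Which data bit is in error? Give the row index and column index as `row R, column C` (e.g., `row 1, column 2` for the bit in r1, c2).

Recompute each row's even parity and compare to rp:
  r0: data parity 0, sent rp 0 → ok
  r1: data parity 1, sent rp 1 → ok
  r2: data parity 0, sent rp 1 → mismatch
Recompute each column's even parity and compare to cp:
  c0: data parity 0, sent cp 0 → ok
  c1: data parity 1, sent cp 1 → ok
  c2: data parity 0, sent cp 0 → ok
  c3: data parity 1, sent cp 1 → ok
  c4: data parity 1, sent cp 0 → mismatch
Exactly one row (r2) and one column (c4) fail → the flipped bit is at their intersection.

row 2, column 4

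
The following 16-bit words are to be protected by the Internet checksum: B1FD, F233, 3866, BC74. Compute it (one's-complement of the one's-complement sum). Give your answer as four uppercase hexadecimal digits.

66F3

One's-complement addition (fold any carry out of bit 15 back into bit 0):
  0xB1FD + 0xF233 = 0x1A430 → wrap carry → 0xA431
  0xA431 + 0x3866 = 0x0DC97
  0xDC97 + 0xBC74 = 0x1990B → wrap carry → 0x990C
One's-complement sum = 0x990C.
Checksum = ~0x990C & 0xFFFF = 0x66F3.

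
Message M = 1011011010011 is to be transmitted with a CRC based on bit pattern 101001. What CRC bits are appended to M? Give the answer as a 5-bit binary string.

01010

Append 5 zeros: 101101101001100000. Divide by 101001 (XOR where the leading bit is 1):
  pos 0: 101101 XOR 101001 = 000100
  pos 3: 100101 XOR 101001 = 001100
  pos 5: 110000 XOR 101001 = 011001
  pos 6: 110011 XOR 101001 = 011010
  pos 7: 110101 XOR 101001 = 011100
  pos 8: 111000 XOR 101001 = 010001
  pos 9: 100010 XOR 101001 = 001011
  pos 11: 101100 XOR 101001 = 000101
Remainder (last 5 bits) = 01010. This is the CRC / FCS.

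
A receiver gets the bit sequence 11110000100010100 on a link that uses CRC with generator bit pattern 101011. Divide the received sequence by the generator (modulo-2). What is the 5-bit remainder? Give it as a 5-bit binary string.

Modulo-2 division of 11110000100010100 by 101011:
  pos 0: 111100 XOR 101011 = 010111
  pos 1: 101110 XOR 101011 = 000101
  pos 4: 101010 XOR 101011 = 000001
  pos 9: 100101 XOR 101011 = 001110
  pos 11: 111000 XOR 101011 = 010011
Remainder = 10011 (nonzero — an error is detected).

10011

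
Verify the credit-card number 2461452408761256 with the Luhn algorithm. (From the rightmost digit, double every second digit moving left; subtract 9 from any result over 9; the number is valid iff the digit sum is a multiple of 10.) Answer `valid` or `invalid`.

From the right, keep odd positions and double even positions (subtract 9 from any doubled value over 9):
  doubled (positions 2,4,...): 1 2 5 0 4 8 3 4 → sum 27
  kept (positions 1,3,...): 6 2 6 8 4 5 1 4 → sum 36
Total = 63.
63 mod 10 = 3, so the number is invalid.

invalid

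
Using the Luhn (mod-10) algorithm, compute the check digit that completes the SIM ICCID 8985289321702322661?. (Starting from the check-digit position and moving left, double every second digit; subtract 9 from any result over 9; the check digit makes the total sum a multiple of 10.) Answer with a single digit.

Partial digits right→left: 1 6 6 2 2 3 2 0 7 1 2 3 9 8 2 5 8 9 8
Double every second digit counting from the check-digit position (so the 1st, 3rd, 5th, ... of the partial from the right).
  doubled (with −9 where >9): 2 3 4 4 5 4 9 4 7 7 → sum 49
  kept as-is: 6 2 3 0 1 3 8 5 9 → sum 37
Total = 49 + 37 = 86.
Check digit = (10 − (86 mod 10)) mod 10 = 4.

4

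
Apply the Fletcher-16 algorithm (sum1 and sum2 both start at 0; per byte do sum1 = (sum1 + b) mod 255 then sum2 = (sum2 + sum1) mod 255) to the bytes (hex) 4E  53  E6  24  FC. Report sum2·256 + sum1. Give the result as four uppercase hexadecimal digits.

Running sums (mod 255):
  after byte 0 (4E): sum1=78, sum2=78
  after byte 1 (53): sum1=161, sum2=239
  after byte 2 (E6): sum1=136, sum2=120
  after byte 3 (24): sum1=172, sum2=37
  after byte 4 (FC): sum1=169, sum2=206
Checksum = sum2·256 + sum1 = 206·256 + 169 = 52905 = 0xCEA9.

CEA9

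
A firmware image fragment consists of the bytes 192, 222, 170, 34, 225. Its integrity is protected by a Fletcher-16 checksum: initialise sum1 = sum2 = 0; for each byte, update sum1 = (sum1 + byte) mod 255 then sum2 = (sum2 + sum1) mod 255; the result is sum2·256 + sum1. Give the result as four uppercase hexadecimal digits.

Running sums (mod 255):
  after byte 0 (192): sum1=192, sum2=192
  after byte 1 (222): sum1=159, sum2=96
  after byte 2 (170): sum1=74, sum2=170
  after byte 3 (34): sum1=108, sum2=23
  after byte 4 (225): sum1=78, sum2=101
Checksum = sum2·256 + sum1 = 101·256 + 78 = 25934 = 0x654E.

654E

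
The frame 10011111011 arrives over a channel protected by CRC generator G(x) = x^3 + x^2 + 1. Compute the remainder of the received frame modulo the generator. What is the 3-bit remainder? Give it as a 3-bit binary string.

000

Modulo-2 division of 10011111011 by 1101:
  pos 0: 1001 XOR 1101 = 0100
  pos 1: 1001 XOR 1101 = 0100
  pos 2: 1001 XOR 1101 = 0100
  pos 3: 1001 XOR 1101 = 0100
  pos 4: 1001 XOR 1101 = 0100
  pos 5: 1000 XOR 1101 = 0101
  pos 6: 1011 XOR 1101 = 0110
  pos 7: 1101 XOR 1101 = 0000
Remainder = 000 (zero — the frame passes the CRC check).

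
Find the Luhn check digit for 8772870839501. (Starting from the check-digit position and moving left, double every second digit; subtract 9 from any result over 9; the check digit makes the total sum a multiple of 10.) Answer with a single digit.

Partial digits right→left: 1 0 5 9 3 8 0 7 8 2 7 7 8
Double every second digit counting from the check-digit position (so the 1st, 3rd, 5th, ... of the partial from the right).
  doubled (with −9 where >9): 2 1 6 0 7 5 7 → sum 28
  kept as-is: 0 9 8 7 2 7 → sum 33
Total = 28 + 33 = 61.
Check digit = (10 − (61 mod 10)) mod 10 = 9.

9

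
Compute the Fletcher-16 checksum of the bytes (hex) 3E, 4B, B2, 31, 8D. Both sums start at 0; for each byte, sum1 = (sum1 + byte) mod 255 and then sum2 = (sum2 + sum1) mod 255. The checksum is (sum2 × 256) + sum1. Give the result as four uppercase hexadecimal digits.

Running sums (mod 255):
  after byte 0 (3E): sum1=62, sum2=62
  after byte 1 (4B): sum1=137, sum2=199
  after byte 2 (B2): sum1=60, sum2=4
  after byte 3 (31): sum1=109, sum2=113
  after byte 4 (8D): sum1=250, sum2=108
Checksum = sum2·256 + sum1 = 108·256 + 250 = 27898 = 0x6CFA.

6CFA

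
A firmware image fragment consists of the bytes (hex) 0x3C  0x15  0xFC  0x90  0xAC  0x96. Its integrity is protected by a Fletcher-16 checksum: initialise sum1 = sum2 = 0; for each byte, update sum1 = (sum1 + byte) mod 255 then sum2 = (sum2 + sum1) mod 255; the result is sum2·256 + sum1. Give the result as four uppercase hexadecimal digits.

Running sums (mod 255):
  after byte 0 (0x3C): sum1=60, sum2=60
  after byte 1 (0x15): sum1=81, sum2=141
  after byte 2 (0xFC): sum1=78, sum2=219
  after byte 3 (0x90): sum1=222, sum2=186
  after byte 4 (0xAC): sum1=139, sum2=70
  after byte 5 (0x96): sum1=34, sum2=104
Checksum = sum2·256 + sum1 = 104·256 + 34 = 26658 = 0x6822.

6822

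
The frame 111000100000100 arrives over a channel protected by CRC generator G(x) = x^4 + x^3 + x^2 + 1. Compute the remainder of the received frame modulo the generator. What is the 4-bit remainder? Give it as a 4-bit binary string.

1110

Modulo-2 division of 111000100000100 by 11101:
  pos 0: 11100 XOR 11101 = 00001
  pos 4: 10100 XOR 11101 = 01001
  pos 5: 10010 XOR 11101 = 01111
  pos 6: 11110 XOR 11101 = 00011
  pos 9: 11010 XOR 11101 = 00111
Remainder = 1110 (nonzero — an error is detected).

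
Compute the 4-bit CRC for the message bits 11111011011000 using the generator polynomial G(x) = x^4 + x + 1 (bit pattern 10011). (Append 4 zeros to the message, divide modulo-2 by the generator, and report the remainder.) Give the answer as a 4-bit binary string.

Append 4 zeros: 111110110110000000. Divide by 10011 (XOR where the leading bit is 1):
  pos 0: 11111 XOR 10011 = 01100
  pos 1: 11000 XOR 10011 = 01011
  pos 2: 10111 XOR 10011 = 00100
  pos 4: 10010 XOR 10011 = 00001
  pos 8: 11100 XOR 10011 = 01111
  pos 9: 11110 XOR 10011 = 01101
  pos 10: 11010 XOR 10011 = 01001
  pos 11: 10010 XOR 10011 = 00001
Remainder (last 4 bits) = 0100. This is the CRC / FCS.

0100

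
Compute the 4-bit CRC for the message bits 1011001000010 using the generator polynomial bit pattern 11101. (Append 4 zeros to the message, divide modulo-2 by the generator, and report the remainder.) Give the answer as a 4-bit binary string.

Append 4 zeros: 10110010000100000. Divide by 11101 (XOR where the leading bit is 1):
  pos 0: 10110 XOR 11101 = 01011
  pos 1: 10110 XOR 11101 = 01011
  pos 2: 10111 XOR 11101 = 01010
  pos 3: 10100 XOR 11101 = 01001
  pos 4: 10010 XOR 11101 = 01111
  pos 5: 11110 XOR 11101 = 00011
  pos 8: 11010 XOR 11101 = 00111
  pos 10: 11100 XOR 11101 = 00001
Remainder (last 4 bits) = 0100. This is the CRC / FCS.

0100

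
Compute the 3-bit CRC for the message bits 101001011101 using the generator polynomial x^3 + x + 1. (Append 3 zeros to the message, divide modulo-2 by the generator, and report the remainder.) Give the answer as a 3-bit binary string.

010

Append 3 zeros: 101001011101000. Divide by 1011 (XOR where the leading bit is 1):
  pos 0: 1010 XOR 1011 = 0001
  pos 3: 1010 XOR 1011 = 0001
  pos 6: 1111 XOR 1011 = 0100
  pos 7: 1000 XOR 1011 = 0011
  pos 9: 1110 XOR 1011 = 0101
  pos 10: 1010 XOR 1011 = 0001
Remainder (last 3 bits) = 010. This is the CRC / FCS.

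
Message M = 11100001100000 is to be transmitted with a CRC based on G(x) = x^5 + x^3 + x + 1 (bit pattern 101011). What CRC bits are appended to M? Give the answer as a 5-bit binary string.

Append 5 zeros: 1110000110000000000. Divide by 101011 (XOR where the leading bit is 1):
  pos 0: 111000 XOR 101011 = 010011
  pos 1: 100110 XOR 101011 = 001101
  pos 3: 110111 XOR 101011 = 011100
  pos 4: 111000 XOR 101011 = 010011
  pos 5: 100110 XOR 101011 = 001101
  pos 7: 110100 XOR 101011 = 011111
  pos 8: 111110 XOR 101011 = 010101
  pos 9: 101010 XOR 101011 = 000001
Remainder (last 5 bits) = 10000. This is the CRC / FCS.

10000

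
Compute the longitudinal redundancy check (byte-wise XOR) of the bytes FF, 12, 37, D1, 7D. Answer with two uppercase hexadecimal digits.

XOR the bytes together:
  start with 0xFF
  0xFF ⊕ 0x12 = 0xED
  0xED ⊕ 0x37 = 0xDA
  0xDA ⊕ 0xD1 = 0x0B
  0x0B ⊕ 0x7D = 0x76

76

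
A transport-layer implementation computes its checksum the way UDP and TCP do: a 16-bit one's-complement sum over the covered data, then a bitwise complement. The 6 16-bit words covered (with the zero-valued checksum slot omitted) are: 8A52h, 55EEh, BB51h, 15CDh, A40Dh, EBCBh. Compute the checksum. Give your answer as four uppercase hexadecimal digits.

BEC6

One's-complement addition (fold any carry out of bit 15 back into bit 0):
  0x8A52 + 0x55EE = 0x0E040
  0xE040 + 0xBB51 = 0x19B91 → wrap carry → 0x9B92
  0x9B92 + 0x15CD = 0x0B15F
  0xB15F + 0xA40D = 0x1556C → wrap carry → 0x556D
  0x556D + 0xEBCB = 0x14138 → wrap carry → 0x4139
One's-complement sum = 0x4139.
Checksum = ~0x4139 & 0xFFFF = 0xBEC6.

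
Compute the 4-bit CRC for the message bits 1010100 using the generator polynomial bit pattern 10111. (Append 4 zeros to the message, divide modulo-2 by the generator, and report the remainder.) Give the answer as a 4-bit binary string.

0001

Append 4 zeros: 10101000000. Divide by 10111 (XOR where the leading bit is 1):
  pos 0: 10101 XOR 10111 = 00010
  pos 3: 10000 XOR 10111 = 00111
  pos 5: 11100 XOR 10111 = 01011
  pos 6: 10110 XOR 10111 = 00001
Remainder (last 4 bits) = 0001. This is the CRC / FCS.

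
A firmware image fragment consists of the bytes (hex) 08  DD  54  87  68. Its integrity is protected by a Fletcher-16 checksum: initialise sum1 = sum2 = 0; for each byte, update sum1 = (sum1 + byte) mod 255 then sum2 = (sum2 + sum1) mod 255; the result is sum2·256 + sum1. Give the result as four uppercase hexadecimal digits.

142A

Running sums (mod 255):
  after byte 0 (08): sum1=8, sum2=8
  after byte 1 (DD): sum1=229, sum2=237
  after byte 2 (54): sum1=58, sum2=40
  after byte 3 (87): sum1=193, sum2=233
  after byte 4 (68): sum1=42, sum2=20
Checksum = sum2·256 + sum1 = 20·256 + 42 = 5162 = 0x142A.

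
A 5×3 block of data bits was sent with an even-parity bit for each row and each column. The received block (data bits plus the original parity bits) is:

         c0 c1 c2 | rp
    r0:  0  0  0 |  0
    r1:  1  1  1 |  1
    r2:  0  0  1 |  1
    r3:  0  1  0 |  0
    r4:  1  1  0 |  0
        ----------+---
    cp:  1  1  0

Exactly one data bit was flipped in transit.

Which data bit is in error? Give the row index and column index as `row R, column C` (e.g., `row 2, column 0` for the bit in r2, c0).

Recompute each row's even parity and compare to rp:
  r0: data parity 0, sent rp 0 → ok
  r1: data parity 1, sent rp 1 → ok
  r2: data parity 1, sent rp 1 → ok
  r3: data parity 1, sent rp 0 → mismatch
  r4: data parity 0, sent rp 0 → ok
Recompute each column's even parity and compare to cp:
  c0: data parity 0, sent cp 1 → mismatch
  c1: data parity 1, sent cp 1 → ok
  c2: data parity 0, sent cp 0 → ok
Exactly one row (r3) and one column (c0) fail → the flipped bit is at their intersection.

row 3, column 0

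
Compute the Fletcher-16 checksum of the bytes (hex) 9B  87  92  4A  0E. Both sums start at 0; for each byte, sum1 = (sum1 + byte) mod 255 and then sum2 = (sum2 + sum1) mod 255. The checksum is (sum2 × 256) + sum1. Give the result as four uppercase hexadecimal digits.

Running sums (mod 255):
  after byte 0 (9B): sum1=155, sum2=155
  after byte 1 (87): sum1=35, sum2=190
  after byte 2 (92): sum1=181, sum2=116
  after byte 3 (4A): sum1=0, sum2=116
  after byte 4 (0E): sum1=14, sum2=130
Checksum = sum2·256 + sum1 = 130·256 + 14 = 33294 = 0x820E.

820E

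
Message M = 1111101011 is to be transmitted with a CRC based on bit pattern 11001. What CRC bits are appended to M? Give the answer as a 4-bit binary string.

Append 4 zeros: 11111010110000. Divide by 11001 (XOR where the leading bit is 1):
  pos 0: 11111 XOR 11001 = 00110
  pos 2: 11001 XOR 11001 = 00000
  pos 8: 11000 XOR 11001 = 00001
Remainder (last 4 bits) = 0010. This is the CRC / FCS.

0010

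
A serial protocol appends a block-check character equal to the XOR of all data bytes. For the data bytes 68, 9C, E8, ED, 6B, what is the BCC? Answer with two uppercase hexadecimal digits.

XOR the bytes together:
  start with 0x68
  0x68 ⊕ 0x9C = 0xF4
  0xF4 ⊕ 0xE8 = 0x1C
  0x1C ⊕ 0xED = 0xF1
  0xF1 ⊕ 0x6B = 0x9A

9A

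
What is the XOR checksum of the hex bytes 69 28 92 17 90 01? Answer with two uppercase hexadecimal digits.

XOR the bytes together:
  start with 0x69
  0x69 ⊕ 0x28 = 0x41
  0x41 ⊕ 0x92 = 0xD3
  0xD3 ⊕ 0x17 = 0xC4
  0xC4 ⊕ 0x90 = 0x54
  0x54 ⊕ 0x01 = 0x55

55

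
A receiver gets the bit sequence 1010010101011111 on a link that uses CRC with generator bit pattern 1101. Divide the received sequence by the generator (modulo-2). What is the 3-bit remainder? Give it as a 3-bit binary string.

Modulo-2 division of 1010010101011111 by 1101:
  pos 0: 1010 XOR 1101 = 0111
  pos 1: 1110 XOR 1101 = 0011
  pos 3: 1110 XOR 1101 = 0011
  pos 5: 1110 XOR 1101 = 0011
  pos 7: 1110 XOR 1101 = 0011
  pos 9: 1111 XOR 1101 = 0010
  pos 11: 1011 XOR 1101 = 0110
  pos 12: 1101 XOR 1101 = 0000
Remainder = 000 (zero — the frame passes the CRC check).

000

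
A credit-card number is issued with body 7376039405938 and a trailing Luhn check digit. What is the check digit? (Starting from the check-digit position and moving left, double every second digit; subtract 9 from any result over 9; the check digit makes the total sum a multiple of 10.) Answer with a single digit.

1

Partial digits right→left: 8 3 9 5 0 4 9 3 0 6 7 3 7
Double every second digit counting from the check-digit position (so the 1st, 3rd, 5th, ... of the partial from the right).
  doubled (with −9 where >9): 7 9 0 9 0 5 5 → sum 35
  kept as-is: 3 5 4 3 6 3 → sum 24
Total = 35 + 24 = 59.
Check digit = (10 − (59 mod 10)) mod 10 = 1.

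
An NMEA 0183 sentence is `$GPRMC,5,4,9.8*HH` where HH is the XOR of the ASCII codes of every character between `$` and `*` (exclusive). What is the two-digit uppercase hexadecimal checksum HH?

49

XOR the ASCII codes of the payload characters:
  'G' = 0x47 → acc = 0x47
  'P' = 0x50 → acc = 0x17
  'R' = 0x52 → acc = 0x45
  'M' = 0x4D → acc = 0x08
  'C' = 0x43 → acc = 0x4B
  ',' = 0x2C → acc = 0x67
  '5' = 0x35 → acc = 0x52
  ',' = 0x2C → acc = 0x7E
  '4' = 0x34 → acc = 0x4A
  ',' = 0x2C → acc = 0x66
  '9' = 0x39 → acc = 0x5F
  '.' = 0x2E → acc = 0x71
  '8' = 0x38 → acc = 0x49
Checksum = 0x49.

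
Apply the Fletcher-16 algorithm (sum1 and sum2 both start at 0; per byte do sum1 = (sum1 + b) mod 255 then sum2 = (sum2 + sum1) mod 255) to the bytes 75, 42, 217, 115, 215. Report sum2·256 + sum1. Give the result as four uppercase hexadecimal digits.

Running sums (mod 255):
  after byte 0 (75): sum1=75, sum2=75
  after byte 1 (42): sum1=117, sum2=192
  after byte 2 (217): sum1=79, sum2=16
  after byte 3 (115): sum1=194, sum2=210
  after byte 4 (215): sum1=154, sum2=109
Checksum = sum2·256 + sum1 = 109·256 + 154 = 28058 = 0x6D9A.

6D9A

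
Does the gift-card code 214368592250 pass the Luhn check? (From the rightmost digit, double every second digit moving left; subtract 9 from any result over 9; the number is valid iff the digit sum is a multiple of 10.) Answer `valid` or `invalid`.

invalid

From the right, keep odd positions and double even positions (subtract 9 from any doubled value over 9):
  doubled (positions 2,4,...): 1 4 1 3 8 4 → sum 21
  kept (positions 1,3,...): 0 2 9 8 3 1 → sum 23
Total = 44.
44 mod 10 = 4, so the number is invalid.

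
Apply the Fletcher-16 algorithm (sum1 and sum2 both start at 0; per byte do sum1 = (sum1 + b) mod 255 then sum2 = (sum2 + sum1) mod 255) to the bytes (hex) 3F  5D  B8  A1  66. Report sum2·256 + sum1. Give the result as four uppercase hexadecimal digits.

855D

Running sums (mod 255):
  after byte 0 (3F): sum1=63, sum2=63
  after byte 1 (5D): sum1=156, sum2=219
  after byte 2 (B8): sum1=85, sum2=49
  after byte 3 (A1): sum1=246, sum2=40
  after byte 4 (66): sum1=93, sum2=133
Checksum = sum2·256 + sum1 = 133·256 + 93 = 34141 = 0x855D.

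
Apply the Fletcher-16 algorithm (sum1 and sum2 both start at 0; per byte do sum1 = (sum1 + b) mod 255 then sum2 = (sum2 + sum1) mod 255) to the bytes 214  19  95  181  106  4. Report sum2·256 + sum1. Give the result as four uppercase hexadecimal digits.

Running sums (mod 255):
  after byte 0 (214): sum1=214, sum2=214
  after byte 1 (19): sum1=233, sum2=192
  after byte 2 (95): sum1=73, sum2=10
  after byte 3 (181): sum1=254, sum2=9
  after byte 4 (106): sum1=105, sum2=114
  after byte 5 (4): sum1=109, sum2=223
Checksum = sum2·256 + sum1 = 223·256 + 109 = 57197 = 0xDF6D.

DF6D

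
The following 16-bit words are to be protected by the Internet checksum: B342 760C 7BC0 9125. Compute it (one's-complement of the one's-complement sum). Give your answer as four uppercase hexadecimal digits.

C9CA

One's-complement addition (fold any carry out of bit 15 back into bit 0):
  0xB342 + 0x760C = 0x1294E → wrap carry → 0x294F
  0x294F + 0x7BC0 = 0x0A50F
  0xA50F + 0x9125 = 0x13634 → wrap carry → 0x3635
One's-complement sum = 0x3635.
Checksum = ~0x3635 & 0xFFFF = 0xC9CA.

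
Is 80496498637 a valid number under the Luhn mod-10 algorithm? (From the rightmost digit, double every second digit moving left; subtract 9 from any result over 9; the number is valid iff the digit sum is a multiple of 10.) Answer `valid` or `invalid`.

From the right, keep odd positions and double even positions (subtract 9 from any doubled value over 9):
  doubled (positions 2,4,...): 6 7 8 9 0 → sum 30
  kept (positions 1,3,...): 7 6 9 6 4 8 → sum 40
Total = 70.
70 mod 10 = 0, so the number is valid.

valid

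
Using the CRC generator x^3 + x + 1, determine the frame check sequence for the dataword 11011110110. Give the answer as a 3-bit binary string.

111

Append 3 zeros: 11011110110000. Divide by 1011 (XOR where the leading bit is 1):
  pos 0: 1101 XOR 1011 = 0110
  pos 1: 1101 XOR 1011 = 0110
  pos 2: 1101 XOR 1011 = 0110
  pos 3: 1101 XOR 1011 = 0110
  pos 4: 1100 XOR 1011 = 0111
  pos 5: 1111 XOR 1011 = 0100
  pos 6: 1001 XOR 1011 = 0010
  pos 8: 1000 XOR 1011 = 0011
  pos 10: 1100 XOR 1011 = 0111
Remainder (last 3 bits) = 111. This is the CRC / FCS.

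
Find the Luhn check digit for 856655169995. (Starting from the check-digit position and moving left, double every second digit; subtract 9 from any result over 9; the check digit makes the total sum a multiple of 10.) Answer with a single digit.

4

Partial digits right→left: 5 9 9 9 6 1 5 5 6 6 5 8
Double every second digit counting from the check-digit position (so the 1st, 3rd, 5th, ... of the partial from the right).
  doubled (with −9 where >9): 1 9 3 1 3 1 → sum 18
  kept as-is: 9 9 1 5 6 8 → sum 38
Total = 18 + 38 = 56.
Check digit = (10 − (56 mod 10)) mod 10 = 4.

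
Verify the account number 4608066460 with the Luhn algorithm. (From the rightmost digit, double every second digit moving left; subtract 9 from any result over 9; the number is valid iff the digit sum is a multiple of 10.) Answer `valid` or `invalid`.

invalid

From the right, keep odd positions and double even positions (subtract 9 from any doubled value over 9):
  doubled (positions 2,4,...): 3 3 0 0 8 → sum 14
  kept (positions 1,3,...): 0 4 6 8 6 → sum 24
Total = 38.
38 mod 10 = 8, so the number is invalid.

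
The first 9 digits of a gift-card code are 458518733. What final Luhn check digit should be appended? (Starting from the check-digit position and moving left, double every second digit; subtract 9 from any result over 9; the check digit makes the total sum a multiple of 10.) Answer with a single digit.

Partial digits right→left: 3 3 7 8 1 5 8 5 4
Double every second digit counting from the check-digit position (so the 1st, 3rd, 5th, ... of the partial from the right).
  doubled (with −9 where >9): 6 5 2 7 8 → sum 28
  kept as-is: 3 8 5 5 → sum 21
Total = 28 + 21 = 49.
Check digit = (10 − (49 mod 10)) mod 10 = 1.

1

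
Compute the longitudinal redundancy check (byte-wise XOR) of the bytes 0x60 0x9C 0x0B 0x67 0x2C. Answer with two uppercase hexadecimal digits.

BC

XOR the bytes together:
  start with 0x60
  0x60 ⊕ 0x9C = 0xFC
  0xFC ⊕ 0x0B = 0xF7
  0xF7 ⊕ 0x67 = 0x90
  0x90 ⊕ 0x2C = 0xBC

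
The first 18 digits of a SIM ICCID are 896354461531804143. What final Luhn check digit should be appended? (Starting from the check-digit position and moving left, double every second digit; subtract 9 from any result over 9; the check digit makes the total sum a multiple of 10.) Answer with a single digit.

Partial digits right→left: 3 4 1 4 0 8 1 3 5 1 6 4 4 5 3 6 9 8
Double every second digit counting from the check-digit position (so the 1st, 3rd, 5th, ... of the partial from the right).
  doubled (with −9 where >9): 6 2 0 2 1 3 8 6 9 → sum 37
  kept as-is: 4 4 8 3 1 4 5 6 8 → sum 43
Total = 37 + 43 = 80.
Check digit = (10 − (80 mod 10)) mod 10 = 0.

0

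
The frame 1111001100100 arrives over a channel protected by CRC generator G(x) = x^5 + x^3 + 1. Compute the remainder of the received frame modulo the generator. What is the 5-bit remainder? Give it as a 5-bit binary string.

00000

Modulo-2 division of 1111001100100 by 101001:
  pos 0: 111100 XOR 101001 = 010101
  pos 1: 101011 XOR 101001 = 000010
  pos 5: 101001 XOR 101001 = 000000
Remainder = 00000 (zero — the frame passes the CRC check).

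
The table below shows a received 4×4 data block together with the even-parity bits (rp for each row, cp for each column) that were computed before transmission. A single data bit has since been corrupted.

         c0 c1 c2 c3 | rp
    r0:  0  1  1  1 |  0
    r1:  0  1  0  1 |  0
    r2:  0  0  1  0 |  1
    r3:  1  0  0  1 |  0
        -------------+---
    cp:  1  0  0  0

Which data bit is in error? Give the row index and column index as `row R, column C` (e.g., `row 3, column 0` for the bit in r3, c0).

row 0, column 3

Recompute each row's even parity and compare to rp:
  r0: data parity 1, sent rp 0 → mismatch
  r1: data parity 0, sent rp 0 → ok
  r2: data parity 1, sent rp 1 → ok
  r3: data parity 0, sent rp 0 → ok
Recompute each column's even parity and compare to cp:
  c0: data parity 1, sent cp 1 → ok
  c1: data parity 0, sent cp 0 → ok
  c2: data parity 0, sent cp 0 → ok
  c3: data parity 1, sent cp 0 → mismatch
Exactly one row (r0) and one column (c3) fail → the flipped bit is at their intersection.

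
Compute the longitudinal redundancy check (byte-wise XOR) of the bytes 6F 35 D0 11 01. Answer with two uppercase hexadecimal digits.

XOR the bytes together:
  start with 0x6F
  0x6F ⊕ 0x35 = 0x5A
  0x5A ⊕ 0xD0 = 0x8A
  0x8A ⊕ 0x11 = 0x9B
  0x9B ⊕ 0x01 = 0x9A

9A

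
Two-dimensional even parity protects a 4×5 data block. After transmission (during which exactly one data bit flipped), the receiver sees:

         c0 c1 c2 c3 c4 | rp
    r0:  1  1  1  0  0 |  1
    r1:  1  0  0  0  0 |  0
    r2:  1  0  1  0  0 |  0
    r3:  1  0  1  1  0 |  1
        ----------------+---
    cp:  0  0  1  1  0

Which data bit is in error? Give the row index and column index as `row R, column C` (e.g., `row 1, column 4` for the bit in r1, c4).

row 1, column 1

Recompute each row's even parity and compare to rp:
  r0: data parity 1, sent rp 1 → ok
  r1: data parity 1, sent rp 0 → mismatch
  r2: data parity 0, sent rp 0 → ok
  r3: data parity 1, sent rp 1 → ok
Recompute each column's even parity and compare to cp:
  c0: data parity 0, sent cp 0 → ok
  c1: data parity 1, sent cp 0 → mismatch
  c2: data parity 1, sent cp 1 → ok
  c3: data parity 1, sent cp 1 → ok
  c4: data parity 0, sent cp 0 → ok
Exactly one row (r1) and one column (c1) fail → the flipped bit is at their intersection.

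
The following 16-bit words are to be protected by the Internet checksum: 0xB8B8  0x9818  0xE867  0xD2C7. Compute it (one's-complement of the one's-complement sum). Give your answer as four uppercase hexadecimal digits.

F3FE

One's-complement addition (fold any carry out of bit 15 back into bit 0):
  0xB8B8 + 0x9818 = 0x150D0 → wrap carry → 0x50D1
  0x50D1 + 0xE867 = 0x13938 → wrap carry → 0x3939
  0x3939 + 0xD2C7 = 0x10C00 → wrap carry → 0x0C01
One's-complement sum = 0x0C01.
Checksum = ~0x0C01 & 0xFFFF = 0xF3FE.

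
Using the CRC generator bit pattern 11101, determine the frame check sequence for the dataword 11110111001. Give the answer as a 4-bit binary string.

1111

Append 4 zeros: 111101110010000. Divide by 11101 (XOR where the leading bit is 1):
  pos 0: 11110 XOR 11101 = 00011
  pos 3: 11111 XOR 11101 = 00010
  pos 6: 10001 XOR 11101 = 01100
  pos 7: 11000 XOR 11101 = 00101
  pos 9: 10100 XOR 11101 = 01001
  pos 10: 10010 XOR 11101 = 01111
Remainder (last 4 bits) = 1111. This is the CRC / FCS.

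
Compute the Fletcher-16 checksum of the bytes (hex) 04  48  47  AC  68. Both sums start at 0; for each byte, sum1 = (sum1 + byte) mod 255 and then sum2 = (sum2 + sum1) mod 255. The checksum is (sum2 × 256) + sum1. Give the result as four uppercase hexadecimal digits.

Running sums (mod 255):
  after byte 0 (04): sum1=4, sum2=4
  after byte 1 (48): sum1=76, sum2=80
  after byte 2 (47): sum1=147, sum2=227
  after byte 3 (AC): sum1=64, sum2=36
  after byte 4 (68): sum1=168, sum2=204
Checksum = sum2·256 + sum1 = 204·256 + 168 = 52392 = 0xCCA8.

CCA8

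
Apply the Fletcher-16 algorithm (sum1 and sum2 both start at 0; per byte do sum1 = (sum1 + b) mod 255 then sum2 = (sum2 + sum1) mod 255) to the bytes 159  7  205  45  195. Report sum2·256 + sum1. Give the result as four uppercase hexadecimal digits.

Running sums (mod 255):
  after byte 0 (159): sum1=159, sum2=159
  after byte 1 (7): sum1=166, sum2=70
  after byte 2 (205): sum1=116, sum2=186
  after byte 3 (45): sum1=161, sum2=92
  after byte 4 (195): sum1=101, sum2=193
Checksum = sum2·256 + sum1 = 193·256 + 101 = 49509 = 0xC165.

C165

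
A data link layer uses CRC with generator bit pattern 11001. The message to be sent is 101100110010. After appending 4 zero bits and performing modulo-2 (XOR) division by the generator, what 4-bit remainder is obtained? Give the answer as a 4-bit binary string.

Append 4 zeros: 1011001100100000. Divide by 11001 (XOR where the leading bit is 1):
  pos 0: 10110 XOR 11001 = 01111
  pos 1: 11110 XOR 11001 = 00111
  pos 3: 11111 XOR 11001 = 00110
  pos 5: 11000 XOR 11001 = 00001
  pos 9: 11000 XOR 11001 = 00001
Remainder (last 4 bits) = 0100. This is the CRC / FCS.

0100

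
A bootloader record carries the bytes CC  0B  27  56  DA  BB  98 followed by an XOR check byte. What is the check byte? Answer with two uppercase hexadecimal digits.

4F

XOR the bytes together:
  start with 0xCC
  0xCC ⊕ 0x0B = 0xC7
  0xC7 ⊕ 0x27 = 0xE0
  0xE0 ⊕ 0x56 = 0xB6
  0xB6 ⊕ 0xDA = 0x6C
  0x6C ⊕ 0xBB = 0xD7
  0xD7 ⊕ 0x98 = 0x4F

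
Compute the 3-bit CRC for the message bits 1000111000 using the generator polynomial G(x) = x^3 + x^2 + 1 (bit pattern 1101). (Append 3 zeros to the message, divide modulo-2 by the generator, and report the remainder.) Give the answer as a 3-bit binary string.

Append 3 zeros: 1000111000000. Divide by 1101 (XOR where the leading bit is 1):
  pos 0: 1000 XOR 1101 = 0101
  pos 1: 1011 XOR 1101 = 0110
  pos 2: 1101 XOR 1101 = 0000
  pos 6: 1000 XOR 1101 = 0101
  pos 7: 1010 XOR 1101 = 0111
  pos 8: 1110 XOR 1101 = 0011
Remainder (last 3 bits) = 110. This is the CRC / FCS.

110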